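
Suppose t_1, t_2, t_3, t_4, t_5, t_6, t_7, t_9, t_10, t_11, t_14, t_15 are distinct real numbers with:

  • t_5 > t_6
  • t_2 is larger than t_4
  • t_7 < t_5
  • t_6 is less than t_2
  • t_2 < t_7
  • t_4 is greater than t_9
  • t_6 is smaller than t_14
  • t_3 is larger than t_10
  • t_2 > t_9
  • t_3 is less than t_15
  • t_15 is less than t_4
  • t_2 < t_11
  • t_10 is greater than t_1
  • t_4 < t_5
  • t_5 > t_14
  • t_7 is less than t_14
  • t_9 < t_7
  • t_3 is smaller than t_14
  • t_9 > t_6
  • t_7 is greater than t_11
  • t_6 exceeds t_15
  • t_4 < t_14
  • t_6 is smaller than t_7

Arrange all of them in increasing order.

t_1 < t_10 < t_3 < t_15 < t_6 < t_9 < t_4 < t_2 < t_11 < t_7 < t_14 < t_5

Each adjacent pair is fixed by a given relation: t_1 < t_10; t_10 < t_3; t_3 < t_15; t_15 < t_6; t_6 < t_9; t_9 < t_4; t_4 < t_2; t_2 < t_11; t_11 < t_7; t_7 < t_14; t_14 < t_5. Chaining them end to end gives the full order.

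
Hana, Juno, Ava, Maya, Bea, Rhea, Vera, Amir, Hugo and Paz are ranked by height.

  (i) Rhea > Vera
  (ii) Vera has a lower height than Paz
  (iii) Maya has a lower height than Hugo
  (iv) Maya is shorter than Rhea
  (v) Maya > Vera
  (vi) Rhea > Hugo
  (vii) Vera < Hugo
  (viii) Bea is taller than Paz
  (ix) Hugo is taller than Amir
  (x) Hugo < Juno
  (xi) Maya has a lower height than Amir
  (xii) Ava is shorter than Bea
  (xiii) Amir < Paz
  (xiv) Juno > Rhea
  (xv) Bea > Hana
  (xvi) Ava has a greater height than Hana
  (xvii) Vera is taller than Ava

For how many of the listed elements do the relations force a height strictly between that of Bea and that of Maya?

2

The relations place Maya below Bea. An element lies strictly between them when it is forced above Maya and also forced below Bea.
Above Maya: {Amir, Paz, Hugo, Rhea, Juno}. Below Bea: {Hana, Ava, Vera, Amir, Paz}.
Intersection: {Amir, Paz} — 2.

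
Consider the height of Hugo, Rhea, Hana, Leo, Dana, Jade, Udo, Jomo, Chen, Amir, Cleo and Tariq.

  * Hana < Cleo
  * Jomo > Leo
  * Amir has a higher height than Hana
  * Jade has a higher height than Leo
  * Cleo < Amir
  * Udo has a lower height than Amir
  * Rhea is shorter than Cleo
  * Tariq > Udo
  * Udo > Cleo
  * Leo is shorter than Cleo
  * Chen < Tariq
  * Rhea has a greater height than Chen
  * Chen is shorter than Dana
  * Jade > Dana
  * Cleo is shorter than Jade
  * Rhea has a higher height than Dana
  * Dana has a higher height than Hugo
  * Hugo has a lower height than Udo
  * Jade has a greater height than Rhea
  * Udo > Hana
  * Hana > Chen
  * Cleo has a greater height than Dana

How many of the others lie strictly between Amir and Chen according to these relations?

The relations place Chen below Amir. An element lies strictly between them when it is forced above Chen and also forced below Amir.
Above Chen: {Dana, Rhea, Hana, Cleo, Udo, Jade, Tariq}. Below Amir: {Hugo, Dana, Leo, Rhea, Hana, Cleo, Udo}.
Intersection: {Dana, Rhea, Hana, Cleo, Udo} — 5.

5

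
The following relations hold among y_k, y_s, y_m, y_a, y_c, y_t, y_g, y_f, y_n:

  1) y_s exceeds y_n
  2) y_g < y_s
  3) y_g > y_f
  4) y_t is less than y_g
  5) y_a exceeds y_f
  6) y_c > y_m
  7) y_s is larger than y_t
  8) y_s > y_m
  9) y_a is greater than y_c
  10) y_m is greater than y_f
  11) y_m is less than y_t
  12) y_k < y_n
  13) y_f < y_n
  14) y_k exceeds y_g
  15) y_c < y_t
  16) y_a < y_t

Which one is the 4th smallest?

y_a

The consecutive relations fix a unique order: y_f < y_m < y_c < y_a < y_t < y_g < y_k < y_n < y_s.
Counting 4 from the smallest end gives y_a.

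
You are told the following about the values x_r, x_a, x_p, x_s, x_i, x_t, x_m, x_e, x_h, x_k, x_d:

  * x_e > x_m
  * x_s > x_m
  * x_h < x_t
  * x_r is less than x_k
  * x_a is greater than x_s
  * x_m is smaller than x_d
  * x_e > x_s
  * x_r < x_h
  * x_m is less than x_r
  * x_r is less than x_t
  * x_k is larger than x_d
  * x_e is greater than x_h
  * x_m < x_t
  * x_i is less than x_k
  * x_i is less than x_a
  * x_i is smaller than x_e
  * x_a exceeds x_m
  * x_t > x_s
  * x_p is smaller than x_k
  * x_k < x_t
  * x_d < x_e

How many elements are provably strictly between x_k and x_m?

2

The relations place x_m below x_k. An element lies strictly between them when it is forced above x_m and also forced below x_k.
Above x_m: {x_d, x_r, x_s, x_a, x_h, x_t, x_e}. Below x_k: {x_d, x_p, x_r, x_i}.
Intersection: {x_d, x_r} — 2.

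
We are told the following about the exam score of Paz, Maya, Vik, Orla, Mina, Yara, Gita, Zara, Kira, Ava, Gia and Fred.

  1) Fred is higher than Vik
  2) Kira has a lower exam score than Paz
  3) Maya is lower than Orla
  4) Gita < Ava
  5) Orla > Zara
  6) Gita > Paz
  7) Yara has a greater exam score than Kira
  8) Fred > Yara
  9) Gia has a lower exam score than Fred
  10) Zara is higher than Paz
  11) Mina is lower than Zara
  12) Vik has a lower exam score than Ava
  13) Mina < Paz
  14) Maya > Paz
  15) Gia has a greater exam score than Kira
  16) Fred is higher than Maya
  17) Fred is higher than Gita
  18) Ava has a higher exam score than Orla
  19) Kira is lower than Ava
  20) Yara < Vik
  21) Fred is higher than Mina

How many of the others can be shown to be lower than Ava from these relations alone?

The elements the relations force below Ava are Mina, Kira, Paz, Yara, Maya, Zara, Vik, Gita, Orla — no chain reaches any other.
That is 9.

9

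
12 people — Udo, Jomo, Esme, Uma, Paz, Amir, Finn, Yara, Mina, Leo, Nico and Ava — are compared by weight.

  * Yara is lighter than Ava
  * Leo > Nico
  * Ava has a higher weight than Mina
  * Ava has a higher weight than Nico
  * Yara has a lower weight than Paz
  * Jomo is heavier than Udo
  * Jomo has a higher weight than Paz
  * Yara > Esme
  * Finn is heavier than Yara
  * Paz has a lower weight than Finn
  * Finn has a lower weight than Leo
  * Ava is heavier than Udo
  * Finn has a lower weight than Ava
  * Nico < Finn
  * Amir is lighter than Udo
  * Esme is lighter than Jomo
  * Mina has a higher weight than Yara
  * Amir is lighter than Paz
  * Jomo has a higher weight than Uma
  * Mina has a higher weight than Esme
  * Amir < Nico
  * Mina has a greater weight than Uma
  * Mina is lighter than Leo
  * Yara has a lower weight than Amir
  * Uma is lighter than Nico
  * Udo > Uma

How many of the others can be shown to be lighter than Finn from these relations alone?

6

The elements the relations force below Finn are Uma, Esme, Yara, Amir, Paz, Nico — no chain reaches any other.
That is 6.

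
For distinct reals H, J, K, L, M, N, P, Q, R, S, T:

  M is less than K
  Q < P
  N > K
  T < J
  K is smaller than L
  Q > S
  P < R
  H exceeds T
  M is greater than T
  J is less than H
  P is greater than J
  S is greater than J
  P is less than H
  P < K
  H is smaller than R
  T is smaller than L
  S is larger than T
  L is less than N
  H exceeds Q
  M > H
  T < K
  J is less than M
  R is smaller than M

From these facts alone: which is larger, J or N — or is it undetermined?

The relevant relations are J < S; S < Q; Q < P; P < H; H < R; R < M; M < K; K < L; L < N.
Together: J < S < Q < P < H < R < M < K < L < N.
So N is larger.

N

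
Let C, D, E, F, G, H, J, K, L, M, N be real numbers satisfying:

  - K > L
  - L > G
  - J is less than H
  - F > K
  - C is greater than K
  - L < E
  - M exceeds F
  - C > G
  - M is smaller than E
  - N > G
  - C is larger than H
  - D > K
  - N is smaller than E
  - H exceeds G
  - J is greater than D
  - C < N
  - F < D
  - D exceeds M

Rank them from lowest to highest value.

Nothing is placed below G, so it is least; from there G < L; L < K; K < F; F < M; M < D; D < J; J < H; H < C; C < N; N < E, each given directly.

G < L < K < F < M < D < J < H < C < N < E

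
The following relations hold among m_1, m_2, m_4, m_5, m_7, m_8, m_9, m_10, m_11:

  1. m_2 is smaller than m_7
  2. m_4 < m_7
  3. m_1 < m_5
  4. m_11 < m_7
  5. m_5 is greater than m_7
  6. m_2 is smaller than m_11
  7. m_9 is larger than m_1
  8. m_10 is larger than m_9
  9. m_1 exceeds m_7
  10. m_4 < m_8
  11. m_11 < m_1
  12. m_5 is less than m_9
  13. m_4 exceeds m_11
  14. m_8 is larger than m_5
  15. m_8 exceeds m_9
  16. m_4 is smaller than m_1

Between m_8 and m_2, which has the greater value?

m_2 < m_11 < m_4 < m_7 < m_1 < m_5 < m_9 < m_8, by transitivity through m_11, m_4, m_7, m_1, m_5, m_9.
So m_2 < m_8; m_8 is the larger of the two.

m_8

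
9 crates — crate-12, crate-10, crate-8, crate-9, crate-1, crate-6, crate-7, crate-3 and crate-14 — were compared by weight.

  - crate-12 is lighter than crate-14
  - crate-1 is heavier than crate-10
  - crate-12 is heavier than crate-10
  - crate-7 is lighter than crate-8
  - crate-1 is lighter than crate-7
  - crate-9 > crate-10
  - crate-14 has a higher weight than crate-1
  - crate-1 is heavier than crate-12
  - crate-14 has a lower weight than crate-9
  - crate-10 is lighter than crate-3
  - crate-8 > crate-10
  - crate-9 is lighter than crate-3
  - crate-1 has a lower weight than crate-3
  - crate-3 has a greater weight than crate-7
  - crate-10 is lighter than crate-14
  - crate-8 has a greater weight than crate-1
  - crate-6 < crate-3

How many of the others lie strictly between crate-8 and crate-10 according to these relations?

3

Chaining upward from crate-10 reaches: crate-12, crate-1, crate-14, crate-9, crate-7, crate-3.
Chaining downward from crate-8 reaches: crate-12, crate-1, crate-7.
Strictly between crate-10 and crate-8 are those in both lists: crate-12, crate-1, crate-7 — 3 elements.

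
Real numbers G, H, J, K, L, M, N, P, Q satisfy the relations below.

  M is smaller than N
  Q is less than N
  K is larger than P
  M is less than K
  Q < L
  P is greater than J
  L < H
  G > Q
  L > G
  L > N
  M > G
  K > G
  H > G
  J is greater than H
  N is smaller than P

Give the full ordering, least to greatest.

Nothing is placed below Q, so it is least; from there Q < G; G < M; M < N; N < L; L < H; H < J; J < P; P < K, each given directly.

Q < G < M < N < L < H < J < P < K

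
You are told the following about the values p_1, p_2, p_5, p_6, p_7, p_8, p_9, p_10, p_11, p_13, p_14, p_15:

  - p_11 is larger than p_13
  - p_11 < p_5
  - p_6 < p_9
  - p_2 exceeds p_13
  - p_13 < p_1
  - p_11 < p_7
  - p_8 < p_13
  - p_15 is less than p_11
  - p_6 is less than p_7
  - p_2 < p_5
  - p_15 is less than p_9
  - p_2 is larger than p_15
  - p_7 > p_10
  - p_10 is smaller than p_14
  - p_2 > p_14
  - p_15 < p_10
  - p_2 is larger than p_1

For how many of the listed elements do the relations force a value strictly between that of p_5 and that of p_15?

The relations place p_15 below p_5. An element lies strictly between them when it is forced above p_15 and also forced below p_5.
Above p_15: {p_10, p_11, p_7, p_14, p_2, p_9}. Below p_5: {p_8, p_13, p_1, p_10, p_11, p_14, p_2}.
Intersection: {p_10, p_11, p_14, p_2} — 4.

4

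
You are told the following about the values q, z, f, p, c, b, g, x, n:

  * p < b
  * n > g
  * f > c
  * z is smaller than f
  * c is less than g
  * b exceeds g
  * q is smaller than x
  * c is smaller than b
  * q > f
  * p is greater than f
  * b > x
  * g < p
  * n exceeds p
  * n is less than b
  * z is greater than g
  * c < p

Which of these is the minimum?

c

g is not least since c < g; z is not least since g < z; f is not least since c < f; p is not least since c < p; n is not least since g < n; q is not least since f < q; x is not least since q < x; b is not least since n < b.
Only c has nothing below it, so c is the minimum.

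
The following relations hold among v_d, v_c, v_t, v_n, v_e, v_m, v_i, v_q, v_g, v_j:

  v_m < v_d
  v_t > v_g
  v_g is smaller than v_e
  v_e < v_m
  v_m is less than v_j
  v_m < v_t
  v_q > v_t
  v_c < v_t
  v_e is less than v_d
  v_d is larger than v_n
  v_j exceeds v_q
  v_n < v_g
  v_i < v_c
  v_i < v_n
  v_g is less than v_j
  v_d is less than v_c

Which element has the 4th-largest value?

Piecing the relations together gives one ordering: v_i < v_n < v_g < v_e < v_m < v_d < v_c < v_t < v_q < v_j.
The 4th largest is v_c.

v_c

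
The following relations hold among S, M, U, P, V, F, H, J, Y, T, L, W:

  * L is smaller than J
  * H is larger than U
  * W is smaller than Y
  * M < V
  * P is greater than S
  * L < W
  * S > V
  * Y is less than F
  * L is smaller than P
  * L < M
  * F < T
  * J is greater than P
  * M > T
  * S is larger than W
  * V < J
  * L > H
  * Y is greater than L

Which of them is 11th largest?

Piecing the relations together gives one ordering: U < H < L < W < Y < F < T < M < V < S < P < J.
Counting 11 from the largest end gives H.

H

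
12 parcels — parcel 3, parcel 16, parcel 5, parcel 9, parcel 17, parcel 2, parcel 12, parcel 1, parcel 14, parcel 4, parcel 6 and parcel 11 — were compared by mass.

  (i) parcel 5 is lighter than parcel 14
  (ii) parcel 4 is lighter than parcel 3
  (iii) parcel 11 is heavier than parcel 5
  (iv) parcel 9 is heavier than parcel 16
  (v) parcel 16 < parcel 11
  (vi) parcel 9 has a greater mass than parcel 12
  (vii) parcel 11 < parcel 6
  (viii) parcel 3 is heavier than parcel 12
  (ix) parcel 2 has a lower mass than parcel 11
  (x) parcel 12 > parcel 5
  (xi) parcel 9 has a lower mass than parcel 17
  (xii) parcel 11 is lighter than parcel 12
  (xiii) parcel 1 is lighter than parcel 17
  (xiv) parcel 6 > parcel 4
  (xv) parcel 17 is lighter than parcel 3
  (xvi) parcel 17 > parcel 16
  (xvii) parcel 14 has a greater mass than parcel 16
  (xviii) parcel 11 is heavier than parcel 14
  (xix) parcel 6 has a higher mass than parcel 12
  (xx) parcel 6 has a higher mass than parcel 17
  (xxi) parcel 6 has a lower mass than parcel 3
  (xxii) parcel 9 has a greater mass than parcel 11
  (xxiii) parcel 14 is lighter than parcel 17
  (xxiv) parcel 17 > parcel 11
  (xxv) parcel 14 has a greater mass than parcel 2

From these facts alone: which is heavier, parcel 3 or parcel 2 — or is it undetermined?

parcel 3

The relevant relations are parcel 2 < parcel 14; parcel 14 < parcel 11; parcel 11 < parcel 12; parcel 12 < parcel 9; parcel 9 < parcel 17; parcel 17 < parcel 6; parcel 6 < parcel 3.
Chaining these gives parcel 2 < parcel 14 < parcel 11 < parcel 12 < parcel 9 < parcel 17 < parcel 6 < parcel 3.
So parcel 3 is heavier.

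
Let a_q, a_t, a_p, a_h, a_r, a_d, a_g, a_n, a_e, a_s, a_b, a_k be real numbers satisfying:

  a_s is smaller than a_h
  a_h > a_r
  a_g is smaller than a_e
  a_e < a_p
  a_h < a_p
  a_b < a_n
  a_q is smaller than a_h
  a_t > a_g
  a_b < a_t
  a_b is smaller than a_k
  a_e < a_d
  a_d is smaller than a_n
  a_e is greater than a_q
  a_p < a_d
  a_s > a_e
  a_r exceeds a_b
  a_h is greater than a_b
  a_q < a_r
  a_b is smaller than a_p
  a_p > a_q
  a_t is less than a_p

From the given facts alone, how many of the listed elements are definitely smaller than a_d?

9

Directly below a_d: a_e, a_p.
One step further: a_b, a_g, a_t, a_q, a_h (7 so far).
One step further: a_r, a_s (9 so far).
No other element is forced below a_d by the given relations, so the count is 9.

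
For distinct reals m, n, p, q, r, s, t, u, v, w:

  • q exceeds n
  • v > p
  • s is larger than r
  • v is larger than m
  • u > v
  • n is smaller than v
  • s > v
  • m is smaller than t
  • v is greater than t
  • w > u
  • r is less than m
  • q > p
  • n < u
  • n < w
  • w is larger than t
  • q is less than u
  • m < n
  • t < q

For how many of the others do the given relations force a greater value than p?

The elements the relations force above p are v, q, u, s, w — no chain reaches any other.
That is 5.

5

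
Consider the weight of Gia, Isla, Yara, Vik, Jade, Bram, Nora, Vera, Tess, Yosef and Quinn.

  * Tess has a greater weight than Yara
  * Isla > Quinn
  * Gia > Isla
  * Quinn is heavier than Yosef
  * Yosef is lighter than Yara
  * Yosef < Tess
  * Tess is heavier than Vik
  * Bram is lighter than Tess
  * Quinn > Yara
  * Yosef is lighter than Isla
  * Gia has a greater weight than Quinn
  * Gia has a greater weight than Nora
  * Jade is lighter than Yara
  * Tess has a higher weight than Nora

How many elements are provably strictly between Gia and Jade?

3

Chaining upward from Jade reaches: Yara, Quinn, Isla, Tess.
Chaining downward from Gia reaches: Yosef, Yara, Quinn, Isla, Nora.
Strictly between Jade and Gia are those in both lists: Yara, Quinn, Isla — 3 elements.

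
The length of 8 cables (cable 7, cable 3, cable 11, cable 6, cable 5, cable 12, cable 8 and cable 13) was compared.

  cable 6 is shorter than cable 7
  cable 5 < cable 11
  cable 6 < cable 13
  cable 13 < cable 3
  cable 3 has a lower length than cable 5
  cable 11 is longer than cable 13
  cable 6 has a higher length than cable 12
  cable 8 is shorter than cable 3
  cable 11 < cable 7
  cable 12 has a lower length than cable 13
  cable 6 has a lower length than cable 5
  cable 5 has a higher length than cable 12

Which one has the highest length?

cable 7

cable 12 is not greatest since cable 12 < cable 13; cable 8 is not greatest since cable 8 < cable 3; cable 6 is not greatest since cable 6 < cable 7; cable 13 is not greatest since cable 13 < cable 3; cable 3 is not greatest since cable 3 < cable 5; cable 5 is not greatest since cable 5 < cable 11; cable 11 is not greatest since cable 11 < cable 7.
Only cable 7 has nothing above it, so cable 7 is the highest length.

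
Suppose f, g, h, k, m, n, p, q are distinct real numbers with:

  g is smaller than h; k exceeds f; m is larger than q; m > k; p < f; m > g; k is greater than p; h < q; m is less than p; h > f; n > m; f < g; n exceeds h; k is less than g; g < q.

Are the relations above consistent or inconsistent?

inconsistent

Chaining the given relations yields p < f < k < g < h < q < m, so p < m. But one relation states m < p. These cannot both hold.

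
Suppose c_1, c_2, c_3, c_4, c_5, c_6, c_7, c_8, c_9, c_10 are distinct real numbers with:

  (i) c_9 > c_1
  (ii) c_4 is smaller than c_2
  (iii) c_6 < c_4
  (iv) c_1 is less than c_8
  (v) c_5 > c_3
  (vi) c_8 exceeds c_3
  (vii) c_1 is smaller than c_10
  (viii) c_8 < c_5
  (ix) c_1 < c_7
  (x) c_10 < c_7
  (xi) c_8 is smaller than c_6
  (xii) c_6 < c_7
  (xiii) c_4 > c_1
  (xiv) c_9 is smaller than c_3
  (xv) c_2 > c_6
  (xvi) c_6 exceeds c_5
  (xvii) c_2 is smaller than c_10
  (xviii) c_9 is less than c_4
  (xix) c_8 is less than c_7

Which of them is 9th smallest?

c_10

Chaining the given pairs: c_1 < c_9 < c_3 < c_8 < c_5 < c_6 < c_4 < c_2 < c_10 < c_7.
The 9th smallest is c_10.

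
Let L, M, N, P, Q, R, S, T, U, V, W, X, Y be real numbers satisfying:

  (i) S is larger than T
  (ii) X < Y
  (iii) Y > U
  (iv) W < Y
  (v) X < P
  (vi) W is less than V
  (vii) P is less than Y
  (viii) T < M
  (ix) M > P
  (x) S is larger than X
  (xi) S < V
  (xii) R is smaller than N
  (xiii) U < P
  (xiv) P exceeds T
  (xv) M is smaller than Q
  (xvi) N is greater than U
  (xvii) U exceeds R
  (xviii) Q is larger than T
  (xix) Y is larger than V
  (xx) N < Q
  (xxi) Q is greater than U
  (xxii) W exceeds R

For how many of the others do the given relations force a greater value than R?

8

Directly above R: U, N, W.
One step further: V, P, Q, Y (7 so far).
One step further: M (8 so far).
No other element is forced above R by the given relations, so the count is 8.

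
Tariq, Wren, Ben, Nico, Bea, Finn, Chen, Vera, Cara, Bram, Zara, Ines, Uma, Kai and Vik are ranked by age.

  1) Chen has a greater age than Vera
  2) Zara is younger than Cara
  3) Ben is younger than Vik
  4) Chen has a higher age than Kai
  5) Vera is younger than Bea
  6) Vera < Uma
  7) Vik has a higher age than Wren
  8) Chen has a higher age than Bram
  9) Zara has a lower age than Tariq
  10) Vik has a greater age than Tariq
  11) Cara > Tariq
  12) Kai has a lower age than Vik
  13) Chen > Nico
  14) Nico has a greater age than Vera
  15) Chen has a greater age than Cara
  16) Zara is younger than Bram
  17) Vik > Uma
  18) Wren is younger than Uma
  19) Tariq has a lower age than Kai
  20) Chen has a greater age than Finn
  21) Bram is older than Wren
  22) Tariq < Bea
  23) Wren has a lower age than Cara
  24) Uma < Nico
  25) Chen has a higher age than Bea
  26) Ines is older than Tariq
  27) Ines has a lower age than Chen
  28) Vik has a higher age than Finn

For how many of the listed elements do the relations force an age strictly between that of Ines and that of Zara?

Chaining upward from Zara reaches: Tariq, Bea, Bram, Cara, Kai, Chen, Vik.
Chaining downward from Ines reaches: Tariq.
Strictly between Zara and Ines are those in both lists: Tariq — 1 element.

1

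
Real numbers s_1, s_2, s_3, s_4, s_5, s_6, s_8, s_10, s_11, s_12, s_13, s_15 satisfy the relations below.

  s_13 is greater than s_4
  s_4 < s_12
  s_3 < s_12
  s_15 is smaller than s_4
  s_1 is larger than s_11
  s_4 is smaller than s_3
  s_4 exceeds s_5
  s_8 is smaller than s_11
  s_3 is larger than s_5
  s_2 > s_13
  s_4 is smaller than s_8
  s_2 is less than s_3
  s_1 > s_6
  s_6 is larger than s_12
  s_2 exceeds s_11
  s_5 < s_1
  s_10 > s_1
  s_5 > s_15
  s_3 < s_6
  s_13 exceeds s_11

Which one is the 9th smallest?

s_12

The consecutive relations fix a unique order: s_15 < s_5 < s_4 < s_8 < s_11 < s_13 < s_2 < s_3 < s_12 < s_6 < s_1 < s_10.
The 9th smallest is s_12.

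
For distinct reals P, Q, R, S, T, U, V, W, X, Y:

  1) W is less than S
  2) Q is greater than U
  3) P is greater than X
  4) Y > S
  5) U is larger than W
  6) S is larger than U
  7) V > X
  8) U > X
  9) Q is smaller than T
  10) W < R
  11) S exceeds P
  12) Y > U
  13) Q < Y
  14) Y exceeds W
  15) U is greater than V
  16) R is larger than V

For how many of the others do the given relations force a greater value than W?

6

The elements the relations force above W are R, U, S, Q, T, Y — no chain reaches any other.
That is 6.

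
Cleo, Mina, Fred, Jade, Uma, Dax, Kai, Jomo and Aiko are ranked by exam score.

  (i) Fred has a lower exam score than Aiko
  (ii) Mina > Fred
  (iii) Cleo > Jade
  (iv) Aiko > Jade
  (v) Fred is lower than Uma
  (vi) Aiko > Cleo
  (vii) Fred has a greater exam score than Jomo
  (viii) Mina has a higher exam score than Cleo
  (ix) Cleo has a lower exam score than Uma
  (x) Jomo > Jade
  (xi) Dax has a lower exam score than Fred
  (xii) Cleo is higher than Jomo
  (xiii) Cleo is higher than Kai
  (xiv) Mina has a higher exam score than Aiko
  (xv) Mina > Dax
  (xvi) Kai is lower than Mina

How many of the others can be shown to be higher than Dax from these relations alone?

4

The elements the relations force above Dax are Fred, Aiko, Uma, Mina — no chain reaches any other.
That is 4.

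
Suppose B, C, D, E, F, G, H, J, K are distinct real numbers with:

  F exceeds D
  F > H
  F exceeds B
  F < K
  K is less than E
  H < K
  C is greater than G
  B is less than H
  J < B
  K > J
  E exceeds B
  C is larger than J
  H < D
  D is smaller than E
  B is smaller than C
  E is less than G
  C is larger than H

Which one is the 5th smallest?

Piecing the relations together gives one ordering: J < B < H < D < F < K < E < G < C.
The 5th smallest is F.

F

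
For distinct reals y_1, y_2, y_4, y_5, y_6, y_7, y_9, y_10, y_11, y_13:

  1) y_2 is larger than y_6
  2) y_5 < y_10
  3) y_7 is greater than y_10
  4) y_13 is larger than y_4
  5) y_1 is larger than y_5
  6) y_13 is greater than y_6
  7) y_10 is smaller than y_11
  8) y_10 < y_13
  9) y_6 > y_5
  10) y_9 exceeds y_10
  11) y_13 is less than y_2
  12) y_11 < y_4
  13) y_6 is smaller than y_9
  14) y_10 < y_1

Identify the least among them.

y_6 is not least since y_5 < y_6; y_10 is not least since y_5 < y_10; y_11 is not least since y_10 < y_11; y_7 is not least since y_10 < y_7; y_1 is not least since y_5 < y_1; y_4 is not least since y_11 < y_4; y_13 is not least since y_10 < y_13; y_2 is not least since y_6 < y_2; y_9 is not least since y_10 < y_9.
Only y_5 has nothing below it, so y_5 is the least.

y_5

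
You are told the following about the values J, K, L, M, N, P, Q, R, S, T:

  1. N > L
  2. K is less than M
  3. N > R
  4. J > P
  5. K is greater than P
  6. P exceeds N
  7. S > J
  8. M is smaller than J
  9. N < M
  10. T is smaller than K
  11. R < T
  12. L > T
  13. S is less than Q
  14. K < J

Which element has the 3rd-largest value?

J

The consecutive relations fix a unique order: R < T < L < N < P < K < M < J < S < Q.
The 3rd largest is J.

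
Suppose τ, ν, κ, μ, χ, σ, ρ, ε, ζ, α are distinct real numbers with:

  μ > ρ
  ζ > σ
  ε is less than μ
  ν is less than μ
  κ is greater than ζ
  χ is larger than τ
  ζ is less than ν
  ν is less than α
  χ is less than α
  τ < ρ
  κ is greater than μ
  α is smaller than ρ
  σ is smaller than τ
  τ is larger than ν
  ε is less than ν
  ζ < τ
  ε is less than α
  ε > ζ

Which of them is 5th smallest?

Chaining the given pairs: σ < ζ < ε < ν < τ < χ < α < ρ < μ < κ.
The 5th smallest is τ.

τ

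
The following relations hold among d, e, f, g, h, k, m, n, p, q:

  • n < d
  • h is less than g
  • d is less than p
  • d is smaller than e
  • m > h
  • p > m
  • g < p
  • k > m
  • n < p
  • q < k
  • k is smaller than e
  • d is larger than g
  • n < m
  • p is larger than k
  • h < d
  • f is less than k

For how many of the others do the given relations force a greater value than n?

Directly above n: m, d, p.
One step further: k, e (5 so far).
Nothing else is reachable above n; 5 in all.

5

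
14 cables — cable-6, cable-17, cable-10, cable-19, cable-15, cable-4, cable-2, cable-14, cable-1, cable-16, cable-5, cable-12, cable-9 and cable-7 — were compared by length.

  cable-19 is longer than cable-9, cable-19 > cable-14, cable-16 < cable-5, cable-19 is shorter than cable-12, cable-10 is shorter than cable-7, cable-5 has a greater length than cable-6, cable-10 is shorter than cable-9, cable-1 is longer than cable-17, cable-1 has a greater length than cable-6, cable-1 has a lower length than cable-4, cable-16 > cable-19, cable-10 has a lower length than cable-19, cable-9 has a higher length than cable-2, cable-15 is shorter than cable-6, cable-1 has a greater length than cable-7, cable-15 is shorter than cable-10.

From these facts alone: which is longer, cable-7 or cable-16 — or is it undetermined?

undetermined

Following every chain through cable-7: above cable-7 we get cable-1, cable-4; below cable-7 we get cable-15, cable-10.
cable-16 is not reached, and no chain runs the other way from cable-16 to cable-7.
So the given relations leave the order of cable-7 and cable-16 undetermined.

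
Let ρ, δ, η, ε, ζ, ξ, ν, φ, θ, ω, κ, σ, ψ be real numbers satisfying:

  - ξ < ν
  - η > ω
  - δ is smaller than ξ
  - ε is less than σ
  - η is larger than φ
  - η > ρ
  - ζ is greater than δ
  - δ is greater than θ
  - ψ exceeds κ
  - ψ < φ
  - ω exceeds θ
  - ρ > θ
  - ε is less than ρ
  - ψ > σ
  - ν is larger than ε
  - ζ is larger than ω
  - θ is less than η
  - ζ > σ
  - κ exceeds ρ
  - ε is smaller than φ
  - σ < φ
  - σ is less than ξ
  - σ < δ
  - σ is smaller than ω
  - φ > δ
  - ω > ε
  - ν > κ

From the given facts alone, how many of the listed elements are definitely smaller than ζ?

5

From ζ the given relations immediately reach σ, δ, ω.
From those, θ, ε — 5 in total.
No other element is forced below ζ by the given relations, so the count is 5.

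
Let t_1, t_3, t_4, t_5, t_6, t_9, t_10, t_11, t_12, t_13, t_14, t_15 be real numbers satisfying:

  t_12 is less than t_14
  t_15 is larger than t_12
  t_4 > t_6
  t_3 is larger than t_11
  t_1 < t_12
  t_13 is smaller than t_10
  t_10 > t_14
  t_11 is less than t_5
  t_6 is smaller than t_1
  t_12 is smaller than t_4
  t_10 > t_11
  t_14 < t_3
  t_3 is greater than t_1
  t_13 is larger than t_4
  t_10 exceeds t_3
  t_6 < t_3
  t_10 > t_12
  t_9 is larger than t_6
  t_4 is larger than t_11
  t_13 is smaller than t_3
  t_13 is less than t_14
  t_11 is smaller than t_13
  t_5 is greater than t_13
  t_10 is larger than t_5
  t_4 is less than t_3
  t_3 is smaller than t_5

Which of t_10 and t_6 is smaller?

The relevant relations are t_6 < t_1; t_1 < t_12; t_12 < t_4; t_4 < t_13; t_13 < t_14; t_14 < t_3; t_3 < t_5; t_5 < t_10.
Chaining these gives t_6 < t_1 < t_12 < t_4 < t_13 < t_14 < t_3 < t_5 < t_10.
So t_6 < t_10; t_6 is the smaller of the two.

t_6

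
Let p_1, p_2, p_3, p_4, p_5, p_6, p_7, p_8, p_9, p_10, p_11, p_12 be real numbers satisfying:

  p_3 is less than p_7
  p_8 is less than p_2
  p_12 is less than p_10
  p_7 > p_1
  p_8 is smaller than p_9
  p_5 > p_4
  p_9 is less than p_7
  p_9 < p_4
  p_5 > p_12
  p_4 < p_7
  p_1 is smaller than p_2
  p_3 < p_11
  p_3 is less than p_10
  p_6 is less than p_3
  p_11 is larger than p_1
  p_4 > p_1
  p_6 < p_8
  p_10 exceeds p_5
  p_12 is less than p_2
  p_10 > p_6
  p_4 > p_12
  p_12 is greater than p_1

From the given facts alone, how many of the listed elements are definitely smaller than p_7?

7

The elements the relations force below p_7 are p_6, p_1, p_3, p_12, p_8, p_9, p_4 — no chain reaches any other.
That is 7.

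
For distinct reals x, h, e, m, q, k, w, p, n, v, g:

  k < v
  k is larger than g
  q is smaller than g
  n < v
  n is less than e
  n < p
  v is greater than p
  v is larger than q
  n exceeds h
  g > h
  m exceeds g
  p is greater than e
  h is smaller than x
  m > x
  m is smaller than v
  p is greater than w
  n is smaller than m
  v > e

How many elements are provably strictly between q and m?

1

The relations place q below m. An element lies strictly between them when it is forced above q and also forced below m.
Above q: {g, k, v}. Below m: {h, g, n, x}.
Intersection: {g} — 1.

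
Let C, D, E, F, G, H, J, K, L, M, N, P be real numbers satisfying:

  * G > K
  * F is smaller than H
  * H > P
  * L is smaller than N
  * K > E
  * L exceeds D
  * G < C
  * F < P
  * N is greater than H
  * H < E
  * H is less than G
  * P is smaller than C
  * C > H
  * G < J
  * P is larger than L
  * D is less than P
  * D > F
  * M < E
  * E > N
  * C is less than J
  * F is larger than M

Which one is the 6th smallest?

Chaining the given pairs: M < F < D < L < P < H < N < E < K < G < C < J.
Counting 6 from the smallest end gives H.

H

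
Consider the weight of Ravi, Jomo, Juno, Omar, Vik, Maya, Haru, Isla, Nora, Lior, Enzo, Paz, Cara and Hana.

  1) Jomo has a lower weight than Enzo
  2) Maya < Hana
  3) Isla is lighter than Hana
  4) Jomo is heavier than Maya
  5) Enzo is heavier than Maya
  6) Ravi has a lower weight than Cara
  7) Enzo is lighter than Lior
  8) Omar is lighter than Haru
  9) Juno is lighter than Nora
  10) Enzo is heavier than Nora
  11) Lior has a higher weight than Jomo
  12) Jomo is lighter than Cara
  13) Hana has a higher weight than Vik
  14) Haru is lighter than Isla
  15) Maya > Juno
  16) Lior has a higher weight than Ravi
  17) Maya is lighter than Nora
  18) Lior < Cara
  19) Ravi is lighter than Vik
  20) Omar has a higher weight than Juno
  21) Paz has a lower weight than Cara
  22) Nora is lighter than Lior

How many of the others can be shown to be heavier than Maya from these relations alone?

The elements the relations force above Maya are Jomo, Nora, Enzo, Lior, Cara, Hana — no chain reaches any other.
That is 6.

6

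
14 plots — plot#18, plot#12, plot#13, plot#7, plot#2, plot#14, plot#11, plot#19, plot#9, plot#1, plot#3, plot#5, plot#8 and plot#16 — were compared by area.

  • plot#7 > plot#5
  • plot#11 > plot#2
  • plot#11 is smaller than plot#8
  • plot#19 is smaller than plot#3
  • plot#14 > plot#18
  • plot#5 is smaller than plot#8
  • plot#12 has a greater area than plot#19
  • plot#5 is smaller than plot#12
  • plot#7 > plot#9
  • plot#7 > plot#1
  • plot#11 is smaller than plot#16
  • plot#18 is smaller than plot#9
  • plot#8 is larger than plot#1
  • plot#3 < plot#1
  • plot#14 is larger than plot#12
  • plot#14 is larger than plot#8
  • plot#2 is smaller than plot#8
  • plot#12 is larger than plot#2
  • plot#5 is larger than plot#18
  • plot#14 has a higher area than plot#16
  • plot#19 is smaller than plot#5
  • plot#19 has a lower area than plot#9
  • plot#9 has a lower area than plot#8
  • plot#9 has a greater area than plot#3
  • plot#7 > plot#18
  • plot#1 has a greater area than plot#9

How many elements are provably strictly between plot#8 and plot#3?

The relations place plot#3 below plot#8. An element lies strictly between them when it is forced above plot#3 and also forced below plot#8.
Above plot#3: {plot#9, plot#1, plot#7, plot#14}. Below plot#8: {plot#19, plot#18, plot#5, plot#2, plot#9, plot#1, plot#11}.
Intersection: {plot#9, plot#1} — 2.

2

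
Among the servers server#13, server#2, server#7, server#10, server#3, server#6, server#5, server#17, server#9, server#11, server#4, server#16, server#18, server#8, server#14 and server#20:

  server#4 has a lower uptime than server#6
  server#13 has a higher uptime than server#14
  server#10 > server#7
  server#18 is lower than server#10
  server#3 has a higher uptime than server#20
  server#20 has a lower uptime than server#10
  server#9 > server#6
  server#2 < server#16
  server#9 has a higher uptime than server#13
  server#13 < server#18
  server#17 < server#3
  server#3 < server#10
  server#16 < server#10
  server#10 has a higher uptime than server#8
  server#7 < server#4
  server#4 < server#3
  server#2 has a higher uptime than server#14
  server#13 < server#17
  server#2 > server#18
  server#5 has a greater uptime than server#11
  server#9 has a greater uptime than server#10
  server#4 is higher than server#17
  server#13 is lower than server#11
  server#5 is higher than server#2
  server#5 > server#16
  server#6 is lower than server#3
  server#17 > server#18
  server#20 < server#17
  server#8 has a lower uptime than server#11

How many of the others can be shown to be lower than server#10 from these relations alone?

The elements the relations force below server#10 are server#20, server#8, server#14, server#13, server#7, server#18, server#17, server#4, server#6, server#2, server#3, server#16 — no chain reaches any other.
That is 12.

12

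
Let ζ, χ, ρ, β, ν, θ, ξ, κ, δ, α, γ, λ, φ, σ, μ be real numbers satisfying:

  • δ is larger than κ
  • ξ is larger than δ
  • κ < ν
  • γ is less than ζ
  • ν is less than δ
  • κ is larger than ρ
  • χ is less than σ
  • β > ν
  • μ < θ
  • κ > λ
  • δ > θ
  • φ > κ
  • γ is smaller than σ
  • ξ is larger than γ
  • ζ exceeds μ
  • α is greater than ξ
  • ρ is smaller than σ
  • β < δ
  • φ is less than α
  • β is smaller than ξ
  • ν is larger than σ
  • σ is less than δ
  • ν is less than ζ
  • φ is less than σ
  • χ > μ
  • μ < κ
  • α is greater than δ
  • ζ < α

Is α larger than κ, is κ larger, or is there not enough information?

α

Link the given pairs in sequence: κ < φ; φ < σ; σ < ν; ν < β; β < δ; δ < α.
Chaining these gives κ < φ < σ < ν < β < δ < α.
So α is larger.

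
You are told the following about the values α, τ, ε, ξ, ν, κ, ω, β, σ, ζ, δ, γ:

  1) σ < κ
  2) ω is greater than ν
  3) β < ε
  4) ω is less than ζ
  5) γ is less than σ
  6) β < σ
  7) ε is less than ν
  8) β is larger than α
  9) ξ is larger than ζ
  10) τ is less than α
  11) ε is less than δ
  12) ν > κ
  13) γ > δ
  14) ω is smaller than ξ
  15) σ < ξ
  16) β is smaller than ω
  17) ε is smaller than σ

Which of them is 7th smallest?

Chaining the given pairs: τ < α < β < ε < δ < γ < σ < κ < ν < ω < ζ < ξ.
The 7th smallest is σ.

σ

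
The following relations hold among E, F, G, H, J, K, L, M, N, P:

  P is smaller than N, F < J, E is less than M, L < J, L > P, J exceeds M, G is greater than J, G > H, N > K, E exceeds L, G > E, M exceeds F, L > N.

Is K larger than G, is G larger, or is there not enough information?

Chaining the given relations: K < N < L < J < G.
So G is larger.

G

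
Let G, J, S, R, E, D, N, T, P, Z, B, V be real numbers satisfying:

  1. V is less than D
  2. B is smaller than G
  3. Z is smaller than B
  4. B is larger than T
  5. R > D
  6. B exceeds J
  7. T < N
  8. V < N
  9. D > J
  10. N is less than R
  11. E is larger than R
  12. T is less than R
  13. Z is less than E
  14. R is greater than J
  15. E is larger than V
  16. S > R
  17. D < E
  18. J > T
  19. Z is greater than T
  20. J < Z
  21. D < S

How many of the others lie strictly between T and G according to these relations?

Chaining upward from T reaches: J, Z, D, N, R, B, E, S.
Chaining downward from G reaches: J, Z, B.
Strictly between T and G are those in both lists: J, Z, B — 3 elements.

3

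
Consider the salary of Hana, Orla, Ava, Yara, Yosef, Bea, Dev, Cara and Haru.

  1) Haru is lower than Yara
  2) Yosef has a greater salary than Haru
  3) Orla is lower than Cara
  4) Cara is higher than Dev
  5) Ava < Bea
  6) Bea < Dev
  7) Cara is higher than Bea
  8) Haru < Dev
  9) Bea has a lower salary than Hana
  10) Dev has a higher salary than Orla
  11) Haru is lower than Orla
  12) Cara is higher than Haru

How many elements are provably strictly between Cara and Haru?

2

Chaining upward from Haru reaches: Yara, Orla, Dev, Yosef.
Chaining downward from Cara reaches: Ava, Bea, Orla, Dev.
Strictly between Haru and Cara are those in both lists: Orla, Dev — 2 elements.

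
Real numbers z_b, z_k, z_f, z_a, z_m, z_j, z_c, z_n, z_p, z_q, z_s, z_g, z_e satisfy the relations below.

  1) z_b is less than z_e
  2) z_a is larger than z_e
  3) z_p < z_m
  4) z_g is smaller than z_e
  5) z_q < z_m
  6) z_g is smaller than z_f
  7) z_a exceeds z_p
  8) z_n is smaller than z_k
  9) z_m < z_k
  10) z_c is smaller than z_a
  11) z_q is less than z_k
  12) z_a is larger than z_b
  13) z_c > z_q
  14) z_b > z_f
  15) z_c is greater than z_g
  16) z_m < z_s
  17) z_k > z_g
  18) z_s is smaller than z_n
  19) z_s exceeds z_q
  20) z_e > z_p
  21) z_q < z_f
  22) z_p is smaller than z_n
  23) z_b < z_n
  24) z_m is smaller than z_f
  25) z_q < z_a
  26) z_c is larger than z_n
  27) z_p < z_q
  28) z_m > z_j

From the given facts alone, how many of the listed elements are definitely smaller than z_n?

8

From z_n the given relations immediately reach z_p, z_s, z_b.
From those, z_q, z_m, z_f — 6 in total.
From those, z_g, z_j — 8 in total.
No other element is forced below z_n by the given relations, so the count is 8.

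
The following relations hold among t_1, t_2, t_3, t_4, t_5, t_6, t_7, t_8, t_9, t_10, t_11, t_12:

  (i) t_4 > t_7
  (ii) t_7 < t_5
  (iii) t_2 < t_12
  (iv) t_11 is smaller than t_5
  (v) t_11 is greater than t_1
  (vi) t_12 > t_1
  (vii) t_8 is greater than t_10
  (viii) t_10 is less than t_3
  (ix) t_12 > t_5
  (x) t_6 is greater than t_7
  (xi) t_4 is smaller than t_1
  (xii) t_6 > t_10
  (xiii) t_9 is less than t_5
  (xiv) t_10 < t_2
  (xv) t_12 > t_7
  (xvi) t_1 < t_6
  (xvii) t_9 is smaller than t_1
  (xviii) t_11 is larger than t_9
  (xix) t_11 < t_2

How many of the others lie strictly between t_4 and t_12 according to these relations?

4

Chaining upward from t_4 reaches: t_1, t_11, t_2, t_5, t_6.
Chaining downward from t_12 reaches: t_7, t_10, t_9, t_1, t_11, t_2, t_5.
Strictly between t_4 and t_12 are those in both lists: t_1, t_11, t_2, t_5 — 4 elements.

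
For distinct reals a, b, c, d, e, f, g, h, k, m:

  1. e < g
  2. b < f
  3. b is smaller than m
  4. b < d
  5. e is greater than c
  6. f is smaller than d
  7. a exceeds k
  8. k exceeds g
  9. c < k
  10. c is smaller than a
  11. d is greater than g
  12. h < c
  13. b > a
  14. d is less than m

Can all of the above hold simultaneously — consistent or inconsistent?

The single ordering h < c < e < g < k < a < b < f < d < m satisfies every listed relation, so no contradiction arises.

consistent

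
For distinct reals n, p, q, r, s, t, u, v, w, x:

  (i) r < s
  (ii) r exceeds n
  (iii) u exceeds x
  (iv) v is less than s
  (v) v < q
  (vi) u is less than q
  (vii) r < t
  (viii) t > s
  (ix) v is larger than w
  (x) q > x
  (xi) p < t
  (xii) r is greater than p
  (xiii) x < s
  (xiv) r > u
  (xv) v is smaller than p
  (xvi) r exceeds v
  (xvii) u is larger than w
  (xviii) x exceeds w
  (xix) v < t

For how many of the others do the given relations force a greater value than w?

8

Directly above w: x, v, u.
One step further: p, r, s, q, t (8 so far).
No other element is forced above w by the given relations, so the count is 8.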